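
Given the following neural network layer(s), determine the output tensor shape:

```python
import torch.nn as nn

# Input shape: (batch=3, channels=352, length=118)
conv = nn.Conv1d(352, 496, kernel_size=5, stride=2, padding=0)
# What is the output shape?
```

Input: (3, 352, 118) -> Output: (3, 496, 57)

Answer: (3, 496, 57)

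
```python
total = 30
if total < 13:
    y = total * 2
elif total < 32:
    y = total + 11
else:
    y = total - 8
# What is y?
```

Trace:
`total = 30` → total = 30
`if total < 13: ...` → total < 13 is False, total < 32 is True → y = 41
So y = 41

Answer: 41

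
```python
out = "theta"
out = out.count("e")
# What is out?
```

Trace:
`out = "theta"` → out = 'theta'
`out = out.count("e")` → out = 1
So out = 1

Answer: 1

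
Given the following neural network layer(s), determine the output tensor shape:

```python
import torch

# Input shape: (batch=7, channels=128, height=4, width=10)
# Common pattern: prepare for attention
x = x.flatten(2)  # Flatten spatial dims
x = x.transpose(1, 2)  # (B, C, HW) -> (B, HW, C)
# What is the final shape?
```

Input: (7, 128, 4, 10) -> after flatten(2): (7, 128, 40) -> Output: (7, 40, 128)

Answer: (7, 40, 128)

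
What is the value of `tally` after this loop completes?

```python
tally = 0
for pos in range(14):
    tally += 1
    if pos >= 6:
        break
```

Loop breaks when pos reaches 6, tally is 7
`tally` takes the values: 0 → 1 → 2 → 3 → 4 → 5 → 6 → 7

Answer: 7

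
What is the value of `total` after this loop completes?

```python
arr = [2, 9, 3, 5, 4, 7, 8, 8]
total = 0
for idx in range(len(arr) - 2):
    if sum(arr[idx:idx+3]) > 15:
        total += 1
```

Count windows with sum > 15
`total` takes the values: 0 → 1 → 2 → 3 → 4

Answer: 4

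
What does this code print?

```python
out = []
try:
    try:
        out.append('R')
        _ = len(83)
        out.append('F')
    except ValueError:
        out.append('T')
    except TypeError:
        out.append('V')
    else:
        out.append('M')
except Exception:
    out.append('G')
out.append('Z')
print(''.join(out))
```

Execution trace: 'R' (inner try body) → 'V' (inner except TypeError) → 'Z' (after the try/except). Output: RVZ

Answer: RVZ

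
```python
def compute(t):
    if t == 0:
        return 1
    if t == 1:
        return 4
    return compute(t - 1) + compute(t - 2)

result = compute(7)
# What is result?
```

Build up from base cases: compute(0)=1, compute(1)=4, compute(2)=5, compute(3)=9, compute(4)=14, compute(5)=23, compute(6)=37, ..., compute(7)=60

Answer: 60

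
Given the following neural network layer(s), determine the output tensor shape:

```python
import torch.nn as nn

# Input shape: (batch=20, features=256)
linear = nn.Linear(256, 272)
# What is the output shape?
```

Input: (20, 256) -> Output: (20, 272)

Answer: (20, 272)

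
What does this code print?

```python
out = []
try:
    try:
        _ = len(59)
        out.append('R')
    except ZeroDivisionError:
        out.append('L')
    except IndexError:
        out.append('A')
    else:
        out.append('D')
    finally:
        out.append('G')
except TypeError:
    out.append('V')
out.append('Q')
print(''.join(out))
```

Execution trace: 'G' (finally) → 'V' (outer except TypeError) → 'Q' (after the try/except). Output: GVQ

Answer: GVQ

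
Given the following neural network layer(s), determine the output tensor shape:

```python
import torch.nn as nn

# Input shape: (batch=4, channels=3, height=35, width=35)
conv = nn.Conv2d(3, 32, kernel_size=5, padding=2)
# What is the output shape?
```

Input: (4, 3, 35, 35) -> Output: (4, 32, 35, 35)

Answer: (4, 32, 35, 35)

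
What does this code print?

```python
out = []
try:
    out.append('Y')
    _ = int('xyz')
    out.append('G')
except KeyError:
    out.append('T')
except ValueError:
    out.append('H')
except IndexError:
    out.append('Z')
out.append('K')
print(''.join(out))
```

Execution trace: 'Y' (try body) → 'H' (except ValueError) → 'K' (after the try/except). Output: YHK

Answer: YHK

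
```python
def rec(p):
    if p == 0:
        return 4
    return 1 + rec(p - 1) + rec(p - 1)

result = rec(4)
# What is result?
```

rec(p) = 1 + 2·rec(p-1), rec(0)=4. Closed form: (4+1)·2^4 - 1 = 79.

Answer: 79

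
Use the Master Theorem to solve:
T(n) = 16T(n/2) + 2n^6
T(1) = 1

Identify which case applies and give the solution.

a=16, b=2, f(n)=2n^6. log_2(16) = 4. Since c=6 > 4 and the regularity condition holds (16(n/2)^6 = (16/2^6)n^6 with 16/2^6 < 1), Case 3 applies: T(n) = Θ(f(n)) = O(n^6).

Answer: O(n^6) - Case 3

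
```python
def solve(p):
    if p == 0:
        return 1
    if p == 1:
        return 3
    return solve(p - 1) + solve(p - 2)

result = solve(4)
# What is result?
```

Build up from base cases: solve(0)=1, solve(1)=3, solve(2)=4, solve(3)=7, solve(4)=11

Answer: 11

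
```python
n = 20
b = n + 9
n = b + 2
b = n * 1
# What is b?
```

Trace:
`n = 20` → n = 20
`b = n + 9` → b = 29
`n = b + 2` → n = 31
`b = n * 1` → b = 31
So b = 31

Answer: 31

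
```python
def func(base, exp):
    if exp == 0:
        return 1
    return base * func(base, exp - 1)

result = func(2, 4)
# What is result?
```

func(2, 4) = 2 * 2 * 2 * 2 = 16

Answer: 16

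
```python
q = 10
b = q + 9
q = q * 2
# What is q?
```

Trace:
`q = 10` → q = 10
`b = q + 9` → b = 19
`q = q * 2` → q = 20
So q = 20

Answer: 20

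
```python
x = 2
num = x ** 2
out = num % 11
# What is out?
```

Trace:
`x = 2` → x = 2
`num = x ** 2` → num = 4
`out = num % 11` → out = 4
So out = 4

Answer: 4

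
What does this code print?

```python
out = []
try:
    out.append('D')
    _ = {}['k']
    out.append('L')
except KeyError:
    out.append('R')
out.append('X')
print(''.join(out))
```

Execution trace: 'D' (try body) → 'R' (except KeyError) → 'X' (after the try/except). Output: DRX

Answer: DRX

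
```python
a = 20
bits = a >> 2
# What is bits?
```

Trace:
`a = 20` → a = 20
`bits = a >> 2` → bits = 5
So bits = 5

Answer: 5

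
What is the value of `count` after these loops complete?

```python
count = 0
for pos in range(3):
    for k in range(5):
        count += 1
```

3 * 5 = 15
`count` takes the values: 0 → 1 → 2 → 3 → 4 → 5 → 6 → 7 → 8 → 9 → 10 → 11 → 12 → 13 → 14 → 15

Answer: 15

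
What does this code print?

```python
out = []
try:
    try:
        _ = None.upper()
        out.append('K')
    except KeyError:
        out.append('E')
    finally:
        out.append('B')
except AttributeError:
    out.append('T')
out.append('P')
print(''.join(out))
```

Execution trace: 'B' (finally) → 'T' (outer except AttributeError) → 'P' (after the try/except). Output: BTP

Answer: BTP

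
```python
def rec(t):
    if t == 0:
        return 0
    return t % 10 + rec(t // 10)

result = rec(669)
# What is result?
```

Sum of digits of 669: 9 + 6 + 6 = 21

Answer: 21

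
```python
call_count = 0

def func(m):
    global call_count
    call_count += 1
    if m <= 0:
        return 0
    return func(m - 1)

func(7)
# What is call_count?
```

Linear recursion stepping by 1: 8 calls from m=7 down to ≤0.

Answer: 8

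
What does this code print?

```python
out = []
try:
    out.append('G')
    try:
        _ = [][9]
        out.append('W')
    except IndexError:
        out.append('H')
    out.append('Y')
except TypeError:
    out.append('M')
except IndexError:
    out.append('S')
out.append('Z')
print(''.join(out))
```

Execution trace: 'G' (try body) → 'H' (inner except IndexError) → 'Y' (try body, no exception) → 'Z' (after the try/except). Output: GHYZ

Answer: GHYZ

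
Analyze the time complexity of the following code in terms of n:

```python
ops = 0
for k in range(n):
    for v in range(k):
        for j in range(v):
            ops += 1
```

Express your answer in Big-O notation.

Each loop level contributes: n × n × n. Multiplying the contributions gives O(n^3).

Answer: O(n^3)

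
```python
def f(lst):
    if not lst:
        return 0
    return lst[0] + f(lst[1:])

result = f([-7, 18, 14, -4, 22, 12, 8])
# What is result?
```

(-7) + 18 + 14 + (-4) + 22 + 12 + 8 + 0 = 63

Answer: 63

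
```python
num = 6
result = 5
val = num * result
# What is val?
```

Trace:
`num = 6` → num = 6
`result = 5` → result = 5
`val = num * result` → val = 30
So val = 30

Answer: 30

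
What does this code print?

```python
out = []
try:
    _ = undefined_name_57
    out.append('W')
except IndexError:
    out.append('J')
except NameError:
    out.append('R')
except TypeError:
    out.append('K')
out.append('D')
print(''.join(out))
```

Execution trace: 'R' (except NameError) → 'D' (after the try/except). Output: RD

Answer: RD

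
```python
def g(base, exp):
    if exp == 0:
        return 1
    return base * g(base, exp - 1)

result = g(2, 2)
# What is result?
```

g(2, 2) = 2 * 2 = 4

Answer: 4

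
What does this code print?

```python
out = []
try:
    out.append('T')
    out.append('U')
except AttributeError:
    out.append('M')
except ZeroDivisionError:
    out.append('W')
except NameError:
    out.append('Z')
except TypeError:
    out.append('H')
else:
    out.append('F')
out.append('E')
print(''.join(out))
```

Execution trace: 'T' (try body) → 'U' (try body, no exception) → 'F' (else) → 'E' (after the try/except). Output: TUFE

Answer: TUFE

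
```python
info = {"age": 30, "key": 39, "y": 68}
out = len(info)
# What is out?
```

Trace:
`info = {"age": 30, "key": 39, "y": 68}` → info = {'age': 30, 'key': 39, 'y': 68}
`out = len(info)` → out = 3
So out = 3

Answer: 3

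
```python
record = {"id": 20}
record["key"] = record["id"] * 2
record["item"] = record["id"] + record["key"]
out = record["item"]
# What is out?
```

Trace:
`record = {"id": 20}` → record = {'id': 20}
`record["key"] = record["id"] * 2` → record = {'id': 20, 'key': 40}
`record["item"] = record["id"] + record["key"]` → record = {'id': 20, 'key': 40, 'item': 60}
`out = record["item"]` → out = 60
So out = 60

Answer: 60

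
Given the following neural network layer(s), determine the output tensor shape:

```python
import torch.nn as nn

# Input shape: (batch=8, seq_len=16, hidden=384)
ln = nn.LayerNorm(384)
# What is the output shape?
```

Input: (8, 16, 384) -> Output: (8, 16, 384)

Answer: (8, 16, 384)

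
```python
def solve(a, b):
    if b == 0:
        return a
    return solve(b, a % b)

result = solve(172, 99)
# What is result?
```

solve(172, 99) -> solve(99, 73) -> solve(73, 26) -> solve(26, 21) -> solve(21, 5) -> solve(5, 1) -> solve(1, 0) -> 1

Answer: 1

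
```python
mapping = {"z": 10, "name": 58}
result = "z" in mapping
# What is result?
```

Trace:
`mapping = {"z": 10, "name": 58}` → mapping = {'z': 10, 'name': 58}
`result = "z" in mapping` → result = True
So result = True

Answer: True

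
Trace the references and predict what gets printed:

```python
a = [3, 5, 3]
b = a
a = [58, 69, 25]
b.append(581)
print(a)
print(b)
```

Key concept: rebinding vs mutation: a is rebound to a new list, b still points at the original.
Step by step:
`a = [3, 5, 3]` → a = [3, 5, 3]
`b = a` → b = [3, 5, 3] (same object as a)
`a = [58, 69, 25]` → a = [58, 69, 25]
`b.append(581)` → b = [3, 5, 3, 581]
`print(a)` → prints [58, 69, 25]
`print(b)` → prints [3, 5, 3, 581]

Answer:
[58, 69, 25]
[3, 5, 3, 581]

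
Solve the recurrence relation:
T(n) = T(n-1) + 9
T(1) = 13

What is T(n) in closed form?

Unrolling: T(n) = T(1) + 9·(n-1) = 13 + 9(n-1) = 9n + 4.

Answer: T(n) = 9n + 4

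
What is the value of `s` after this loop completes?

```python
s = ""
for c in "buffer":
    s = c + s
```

Reverse 'buffer'
`s` takes the values: "" → "b" → "ub" → "fub" → "ffub" → "effub" → "reffub"

Answer: "reffub"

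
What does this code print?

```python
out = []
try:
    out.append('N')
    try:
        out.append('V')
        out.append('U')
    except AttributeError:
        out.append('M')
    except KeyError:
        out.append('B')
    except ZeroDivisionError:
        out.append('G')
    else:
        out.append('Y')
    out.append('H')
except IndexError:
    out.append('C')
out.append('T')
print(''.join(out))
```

Execution trace: 'N' (try body) → 'V' (inner try body) → 'U' (inner try body, no exception) → 'Y' (inner else) → 'H' (try body, no exception) → 'T' (after the try/except). Output: NVUYHT

Answer: NVUYHT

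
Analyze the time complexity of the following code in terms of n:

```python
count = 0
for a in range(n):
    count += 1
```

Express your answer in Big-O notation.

Each loop level contributes: n. Multiplying the contributions gives O(n).

Answer: O(n)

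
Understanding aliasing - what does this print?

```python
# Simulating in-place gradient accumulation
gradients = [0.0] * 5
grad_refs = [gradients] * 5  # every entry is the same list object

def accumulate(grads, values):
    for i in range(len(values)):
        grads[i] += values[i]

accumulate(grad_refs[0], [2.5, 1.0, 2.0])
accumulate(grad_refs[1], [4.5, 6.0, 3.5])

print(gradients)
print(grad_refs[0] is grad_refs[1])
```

Key concept: gradient accumulation aliasing.
Step by step:
`gradients = [0.0] * 5` → gradients = [0.0, 0.0, 0.0, 0.0, 0.0]
`grad_refs = [gradients] * 5` → grad_refs = [[0.0, 0.0, 0.0, 0.0, 0.0], [0.0, 0.0, 0.0, 0.0, 0.0], [0.0, 0.0, 0.0, 0.0, 0.0], [0.0, 0.0, 0.0, 0.0, 0.0], [0.0, 0.0, 0.0, 0.0, 0.0]]
`accumulate(grad_refs[0], [2.5, 1.0, 2.0])` → gradients = [2.5, 1.0, 2.0, 0.0, 0.0]; grad_refs = [[2.5, 1.0, 2.0, 0.0, 0.0], [2.5, 1.0, 2.0, 0.0, 0.0], [2.5, 1.0, 2.0, 0.0, 0.0], [2.5, 1.0, 2.0, 0.0, 0.0], [2.5, 1.0, 2.0, 0.0, 0.0]]
`accumulate(grad_refs[1], [4.5, 6.0, 3.5])` → gradients = [7.0, 7.0, 5.5, 0.0, 0.0]; grad_refs = [[7.0, 7.0, 5.5, 0.0, 0.0], [7.0, 7.0, 5.5, 0.0, 0.0], [7.0, 7.0, 5.5, 0.0, 0.0], [7.0, 7.0, 5.5, 0.0, 0.0], [7.0, 7.0, 5.5, 0.0, 0.0]]
`print(gradients)` → prints [7.0, 7.0, 5.5, 0.0, 0.0]
`print(grad_refs[0] is grad_refs[1])` → prints True

Answer:
[7.0, 7.0, 5.5, 0.0, 0.0]
True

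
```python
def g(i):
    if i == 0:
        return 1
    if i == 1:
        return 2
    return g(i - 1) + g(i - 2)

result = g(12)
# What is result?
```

Build up from base cases: g(0)=1, g(1)=2, g(2)=3, g(3)=5, g(4)=8, g(5)=13, g(6)=21, ..., g(12)=377

Answer: 377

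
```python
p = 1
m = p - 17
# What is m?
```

Trace:
`p = 1` → p = 1
`m = p - 17` → m = -16
So m = -16

Answer: -16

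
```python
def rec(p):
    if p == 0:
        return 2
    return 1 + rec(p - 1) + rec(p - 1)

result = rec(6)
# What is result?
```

rec(p) = 1 + 2·rec(p-1), rec(0)=2. Closed form: (2+1)·2^6 - 1 = 191.

Answer: 191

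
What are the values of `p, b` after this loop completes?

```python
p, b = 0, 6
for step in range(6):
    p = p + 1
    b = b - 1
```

p goes 0→6, b goes 6→0
`p, b` takes the values: (0, 6) → (1, 6) → (1, 5) → (2, 5) → (2, 4) → (3, 4) → (3, 3) → (4, 3) → (4, 2) → (5, 2) → (5, 1) → (6, 1) → (6, 0)

Answer: 6, 0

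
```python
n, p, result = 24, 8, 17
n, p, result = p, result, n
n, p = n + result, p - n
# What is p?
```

Trace:
`n, p, result = 24, 8, 17` → n = 24; p = 8; result = 17
`n, p, result = p, result, n` → n = 8; p = 17; result = 24
`n, p = n + result, p - n` → n = 32; p = 9
So p = 9

Answer: 9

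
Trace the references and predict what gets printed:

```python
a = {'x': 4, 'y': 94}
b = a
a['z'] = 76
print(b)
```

Key concept: dict aliasing.
Step by step:
`a = {'x': 4, 'y': 94}` → a = {'x': 4, 'y': 94}
`b = a` → b = {'x': 4, 'y': 94} (same object as a)
`a['z'] = 76` → a = {'x': 4, 'y': 94, 'z': 76} (same object as b); b = {'x': 4, 'y': 94, 'z': 76} (same object as a)
`print(b)` → prints {'x': 4, 'y': 94, 'z': 76}

Answer: {'x': 4, 'y': 94, 'z': 76}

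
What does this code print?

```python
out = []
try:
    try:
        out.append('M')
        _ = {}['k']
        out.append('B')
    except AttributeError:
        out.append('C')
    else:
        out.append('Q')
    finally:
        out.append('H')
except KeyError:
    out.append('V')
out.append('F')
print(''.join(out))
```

Execution trace: 'M' (try body) → 'H' (finally) → 'V' (outer except KeyError) → 'F' (after the try/except). Output: MHVF

Answer: MHVF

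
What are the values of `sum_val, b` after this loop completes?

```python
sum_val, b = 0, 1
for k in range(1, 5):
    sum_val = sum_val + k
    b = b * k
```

Sum and factorial of 1 to 4
`sum_val, b` takes the values: (0, 1) → (1, 1) → (3, 1) → (3, 2) → (6, 2) → (6, 6) → (10, 6) → (10, 24)

Answer: 10, 24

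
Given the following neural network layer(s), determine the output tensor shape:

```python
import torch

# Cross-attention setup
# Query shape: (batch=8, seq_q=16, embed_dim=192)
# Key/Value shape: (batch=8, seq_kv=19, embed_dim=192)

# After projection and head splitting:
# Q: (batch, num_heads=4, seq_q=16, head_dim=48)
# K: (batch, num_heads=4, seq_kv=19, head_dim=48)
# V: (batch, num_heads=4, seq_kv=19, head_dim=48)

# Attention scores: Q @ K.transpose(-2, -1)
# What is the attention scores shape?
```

Input: (8, 16, 192) -> Output: (8, 4, 16, 19)

Answer: (8, 4, 16, 19)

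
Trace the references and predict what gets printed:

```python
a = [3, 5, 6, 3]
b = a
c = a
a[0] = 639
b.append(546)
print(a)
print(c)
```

Key concept: multiple aliases.
Step by step:
`a = [3, 5, 6, 3]` → a = [3, 5, 6, 3]
`b = a` → b = [3, 5, 6, 3] (same object as a)
`c = a` → c = [3, 5, 6, 3] (same object as a, b)
`a[0] = 639` → a = [639, 5, 6, 3] (same object as b, c); b = [639, 5, 6, 3] (same object as a, c); c = [639, 5, 6, 3] (same object as a, b)
`b.append(546)` → a = [639, 5, 6, 3, 546] (same object as b, c); b = [639, 5, 6, 3, 546] (same object as a, c); c = [639, 5, 6, 3, 546] (same object as a, b)
`print(a)` → prints [639, 5, 6, 3, 546]
`print(c)` → prints [639, 5, 6, 3, 546]

Answer:
[639, 5, 6, 3, 546]
[639, 5, 6, 3, 546]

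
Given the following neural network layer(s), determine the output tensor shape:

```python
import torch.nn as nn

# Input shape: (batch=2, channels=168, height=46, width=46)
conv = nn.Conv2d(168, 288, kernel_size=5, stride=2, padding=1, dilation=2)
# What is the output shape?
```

Input: (2, 168, 46, 46) -> Output: (2, 288, 20, 20)

Answer: (2, 288, 20, 20)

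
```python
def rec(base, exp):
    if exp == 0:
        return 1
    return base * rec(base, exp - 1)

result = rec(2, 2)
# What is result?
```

rec(2, 2) = 2 * 2 = 4

Answer: 4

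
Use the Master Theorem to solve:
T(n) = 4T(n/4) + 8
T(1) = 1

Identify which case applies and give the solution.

a=4, b=4, f(n)=8. log_4(4) = 1. Since c=0 < 1, Case 1 applies: T(n) = Θ(n^log_b(a)) = O(n).

Answer: O(n) - Case 1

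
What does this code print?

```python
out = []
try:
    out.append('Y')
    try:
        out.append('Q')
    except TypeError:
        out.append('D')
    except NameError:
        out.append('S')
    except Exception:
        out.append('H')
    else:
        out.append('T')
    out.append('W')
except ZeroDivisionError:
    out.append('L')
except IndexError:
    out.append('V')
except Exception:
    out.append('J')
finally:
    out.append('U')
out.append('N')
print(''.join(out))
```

Execution trace: 'Y' (try body) → 'Q' (inner try body, no exception) → 'T' (inner else) → 'W' (try body, no exception) → 'U' (finally) → 'N' (after the try/except). Output: YQTWUN

Answer: YQTWUN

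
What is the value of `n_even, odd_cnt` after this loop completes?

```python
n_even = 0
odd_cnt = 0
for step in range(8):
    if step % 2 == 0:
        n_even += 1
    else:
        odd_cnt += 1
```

Count evens and odds in range(8)
`n_even, odd_cnt` takes the values: (0, 0) → (1, 0) → (1, 1) → (2, 1) → (2, 2) → (3, 2) → (3, 3) → (4, 3) → (4, 4)

Answer: 4, 4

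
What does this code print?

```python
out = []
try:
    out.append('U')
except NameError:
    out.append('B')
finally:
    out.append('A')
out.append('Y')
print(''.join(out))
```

Execution trace: 'U' (try body, no exception) → 'A' (finally) → 'Y' (after the try/except). Output: UAY

Answer: UAY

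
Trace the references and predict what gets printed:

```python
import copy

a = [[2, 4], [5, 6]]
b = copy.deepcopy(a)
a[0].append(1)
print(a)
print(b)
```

Key concept: deep copy is fully independent.
Step by step:
`a = [[2, 4], [5, 6]]` → a = [[2, 4], [5, 6]]
`b = copy.deepcopy(a)` → b = [[2, 4], [5, 6]]
`a[0].append(1)` → a = [[2, 4, 1], [5, 6]]
`print(a)` → prints [[2, 4, 1], [5, 6]]
`print(b)` → prints [[2, 4], [5, 6]]

Answer:
[[2, 4, 1], [5, 6]]
[[2, 4], [5, 6]]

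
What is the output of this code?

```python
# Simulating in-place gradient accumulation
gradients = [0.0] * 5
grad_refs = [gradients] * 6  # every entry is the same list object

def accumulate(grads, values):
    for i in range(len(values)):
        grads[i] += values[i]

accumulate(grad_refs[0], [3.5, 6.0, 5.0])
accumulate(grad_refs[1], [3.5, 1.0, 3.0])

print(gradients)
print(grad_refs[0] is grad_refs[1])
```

Key concept: gradient accumulation aliasing.
Step by step:
`gradients = [0.0] * 5` → gradients = [0.0, 0.0, 0.0, 0.0, 0.0]
`grad_refs = [gradients] * 6` → grad_refs = [[0.0, 0.0, 0.0, 0.0, 0.0], [0.0, 0.0, 0.0, 0.0, 0.0], [0.0, 0.0, 0.0, 0.0, 0.0], [0.0, 0.0, 0.0, 0.0, 0.0], [0.0, 0.0, 0.0, 0.0, 0.0], [0.0, 0.0, 0.0, 0.0, 0.0]]
`accumulate(grad_refs[0], [3.5, 6.0, 5.0])` → gradients = [3.5, 6.0, 5.0, 0.0, 0.0]; grad_refs = [[3.5, 6.0, 5.0, 0.0, 0.0], [3.5, 6.0, 5.0, 0.0, 0.0], [3.5, 6.0, 5.0, 0.0, 0.0], [3.5, 6.0, 5.0, 0.0, 0.0], [3.5, 6.0, 5.0, 0.0, 0.0], [3.5, 6.0, 5.0, 0.0, 0.0]]
`accumulate(grad_refs[1], [3.5, 1.0, 3.0])` → gradients = [7.0, 7.0, 8.0, 0.0, 0.0]; grad_refs = [[7.0, 7.0, 8.0, 0.0, 0.0], [7.0, 7.0, 8.0, 0.0, 0.0], [7.0, 7.0, 8.0, 0.0, 0.0], [7.0, 7.0, 8.0, 0.0, 0.0], [7.0, 7.0, 8.0, 0.0, 0.0], [7.0, 7.0, 8.0, 0.0, 0.0]]
`print(gradients)` → prints [7.0, 7.0, 8.0, 0.0, 0.0]
`print(grad_refs[0] is grad_refs[1])` → prints True

Answer:
[7.0, 7.0, 8.0, 0.0, 0.0]
True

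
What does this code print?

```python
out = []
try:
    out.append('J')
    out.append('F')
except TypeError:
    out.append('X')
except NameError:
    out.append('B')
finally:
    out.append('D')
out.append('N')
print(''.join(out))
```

Execution trace: 'J' (try body) → 'F' (try body, no exception) → 'D' (finally) → 'N' (after the try/except). Output: JFDN

Answer: JFDN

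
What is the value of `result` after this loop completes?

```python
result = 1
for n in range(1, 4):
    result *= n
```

3! = 6
`result` takes the values: 1 → 2 → 6

Answer: 6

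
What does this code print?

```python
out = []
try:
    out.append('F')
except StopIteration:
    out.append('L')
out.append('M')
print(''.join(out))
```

Execution trace: 'F' (try body, no exception) → 'M' (after the try/except). Output: FM

Answer: FM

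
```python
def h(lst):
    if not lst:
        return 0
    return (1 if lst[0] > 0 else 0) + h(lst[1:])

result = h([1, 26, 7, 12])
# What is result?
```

Count of positive elements in [1, 26, 7, 12] = 4

Answer: 4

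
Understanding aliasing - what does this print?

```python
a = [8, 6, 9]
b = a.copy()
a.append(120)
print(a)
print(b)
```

Key concept: list.copy() creates independent copy.
Step by step:
`a = [8, 6, 9]` → a = [8, 6, 9]
`b = a.copy()` → b = [8, 6, 9]
`a.append(120)` → a = [8, 6, 9, 120]
`print(a)` → prints [8, 6, 9, 120]
`print(b)` → prints [8, 6, 9]

Answer:
[8, 6, 9, 120]
[8, 6, 9]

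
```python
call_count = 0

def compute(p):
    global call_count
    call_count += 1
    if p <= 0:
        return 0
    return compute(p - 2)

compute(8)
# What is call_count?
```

Linear recursion stepping by 2: 5 calls from p=8 down to ≤0.

Answer: 5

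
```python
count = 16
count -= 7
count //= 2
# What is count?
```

Trace:
`count = 16` → count = 16
`count -= 7` → count = 9
`count //= 2` → count = 4
So count = 4

Answer: 4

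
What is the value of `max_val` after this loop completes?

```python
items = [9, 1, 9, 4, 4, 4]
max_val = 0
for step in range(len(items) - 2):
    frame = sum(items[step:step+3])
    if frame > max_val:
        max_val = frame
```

Max sum of 3-element window in [9, 1, 9, 4, 4, 4]
`max_val` takes the values: 0 → 19

Answer: 19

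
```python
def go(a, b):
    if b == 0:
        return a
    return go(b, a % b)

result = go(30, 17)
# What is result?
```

go(30, 17) -> go(17, 13) -> go(13, 4) -> go(4, 1) -> go(1, 0) -> 1

Answer: 1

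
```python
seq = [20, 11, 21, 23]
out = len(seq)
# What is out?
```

Trace:
`seq = [20, 11, 21, 23]` → seq = [20, 11, 21, 23]
`out = len(seq)` → out = 4
So out = 4

Answer: 4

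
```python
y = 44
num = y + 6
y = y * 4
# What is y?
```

Trace:
`y = 44` → y = 44
`num = y + 6` → num = 50
`y = y * 4` → y = 176
So y = 176

Answer: 176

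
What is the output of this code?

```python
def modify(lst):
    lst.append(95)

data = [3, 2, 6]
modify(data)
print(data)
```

Key concept: function modifies passed list.
Step by step:
`data = [3, 2, 6]` → data = [3, 2, 6]
`modify(data)` → data = [3, 2, 6, 95]
`print(data)` → prints [3, 2, 6, 95]

Answer: [3, 2, 6, 95]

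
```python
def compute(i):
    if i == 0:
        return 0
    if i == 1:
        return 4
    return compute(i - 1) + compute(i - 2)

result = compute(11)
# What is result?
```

Build up from base cases: compute(0)=0, compute(1)=4, compute(2)=4, compute(3)=8, compute(4)=12, compute(5)=20, compute(6)=32, ..., compute(11)=356

Answer: 356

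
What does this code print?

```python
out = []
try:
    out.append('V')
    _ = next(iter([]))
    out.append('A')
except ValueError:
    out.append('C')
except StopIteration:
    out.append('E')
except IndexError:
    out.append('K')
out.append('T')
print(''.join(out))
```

Execution trace: 'V' (try body) → 'E' (except StopIteration) → 'T' (after the try/except). Output: VET

Answer: VET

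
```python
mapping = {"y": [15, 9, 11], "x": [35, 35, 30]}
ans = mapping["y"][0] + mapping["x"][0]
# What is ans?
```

Trace:
`mapping = {"y": [15, 9, 11], "x": [35, 35, 30]}` → mapping = {'y': [15, 9, 11], 'x': [35, 35, 30]}
`ans = mapping["y"][0] + mapping["x"][0]` → ans = 50
So ans = 50

Answer: 50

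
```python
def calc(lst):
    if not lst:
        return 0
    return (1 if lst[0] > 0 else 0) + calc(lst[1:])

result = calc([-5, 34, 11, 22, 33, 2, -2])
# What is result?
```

Count of positive elements in [-5, 34, 11, 22, 33, 2, -2] = 5

Answer: 5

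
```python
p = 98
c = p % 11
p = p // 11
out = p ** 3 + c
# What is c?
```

Trace:
`p = 98` → p = 98
`c = p % 11` → c = 10
`p = p // 11` → p = 8
`out = p ** 3 + c` → out = 522
So c = 10

Answer: 10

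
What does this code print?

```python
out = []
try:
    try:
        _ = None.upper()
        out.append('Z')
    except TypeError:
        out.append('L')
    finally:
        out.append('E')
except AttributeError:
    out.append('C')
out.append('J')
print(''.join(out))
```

Execution trace: 'E' (finally) → 'C' (outer except AttributeError) → 'J' (after the try/except). Output: ECJ

Answer: ECJ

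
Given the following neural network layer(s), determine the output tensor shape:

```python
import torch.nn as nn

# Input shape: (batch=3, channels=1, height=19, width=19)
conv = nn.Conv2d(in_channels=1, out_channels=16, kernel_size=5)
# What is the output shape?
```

Input: (3, 1, 19, 19) -> Output: (3, 16, 15, 15)

Answer: (3, 16, 15, 15)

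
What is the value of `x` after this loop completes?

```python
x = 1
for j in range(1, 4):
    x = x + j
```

Start at 1, add 1 through 3
`x` takes the values: 1 → 2 → 4 → 7

Answer: 7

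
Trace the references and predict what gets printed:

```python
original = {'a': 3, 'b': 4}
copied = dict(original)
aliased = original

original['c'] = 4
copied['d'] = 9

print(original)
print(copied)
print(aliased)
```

Key concept: dict() creates copy, assignment creates alias.
Step by step:
`original = {'a': 3, 'b': 4}` → original = {'a': 3, 'b': 4}
`copied = dict(original)` → copied = {'a': 3, 'b': 4}
`aliased = original` → aliased = {'a': 3, 'b': 4} (same object as original)
`original['c'] = 4` → original = {'a': 3, 'b': 4, 'c': 4} (same object as aliased); aliased = {'a': 3, 'b': 4, 'c': 4} (same object as original)
`copied['d'] = 9` → copied = {'a': 3, 'b': 4, 'd': 9}
`print(original)` → prints {'a': 3, 'b': 4, 'c': 4}
`print(copied)` → prints {'a': 3, 'b': 4, 'd': 9}
`print(aliased)` → prints {'a': 3, 'b': 4, 'c': 4}

Answer:
{'a': 3, 'b': 4, 'c': 4}
{'a': 3, 'b': 4, 'd': 9}
{'a': 3, 'b': 4, 'c': 4}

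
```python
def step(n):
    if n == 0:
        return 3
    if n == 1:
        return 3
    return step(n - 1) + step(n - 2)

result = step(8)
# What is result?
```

Build up from base cases: step(0)=3, step(1)=3, step(2)=6, step(3)=9, step(4)=15, step(5)=24, step(6)=39, ..., step(8)=102

Answer: 102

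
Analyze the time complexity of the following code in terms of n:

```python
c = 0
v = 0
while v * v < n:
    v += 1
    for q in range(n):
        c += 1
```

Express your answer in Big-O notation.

Each loop level contributes: √n × n. Multiplying the contributions gives O(n√n).

Answer: O(n√n)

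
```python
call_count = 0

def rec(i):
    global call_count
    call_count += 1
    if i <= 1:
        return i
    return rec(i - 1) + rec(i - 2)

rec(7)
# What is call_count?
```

Calls(i) = 1 + Calls(i-1) + Calls(i-2); Calls(0)=Calls(1)=1. For i=7 this gives 41.

Answer: 41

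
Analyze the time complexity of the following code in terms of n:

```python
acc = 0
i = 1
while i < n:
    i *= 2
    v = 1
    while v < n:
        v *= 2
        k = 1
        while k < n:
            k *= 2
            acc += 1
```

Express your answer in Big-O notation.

Each loop level contributes: log n × log n × log n. Multiplying the contributions gives O(log^3 n).

Answer: O(log^3 n)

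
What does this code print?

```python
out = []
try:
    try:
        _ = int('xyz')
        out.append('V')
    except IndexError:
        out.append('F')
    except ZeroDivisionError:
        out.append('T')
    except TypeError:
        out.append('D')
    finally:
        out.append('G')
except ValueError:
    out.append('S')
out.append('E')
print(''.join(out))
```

Execution trace: 'G' (finally) → 'S' (outer except ValueError) → 'E' (after the try/except). Output: GSE

Answer: GSE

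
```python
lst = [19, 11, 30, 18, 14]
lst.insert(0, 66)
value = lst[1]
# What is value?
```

Trace:
`lst = [19, 11, 30, 18, 14]` → lst = [19, 11, 30, 18, 14]
`lst.insert(0, 66)` → lst = [66, 19, 11, 30, 18, 14]
`value = lst[1]` → value = 19
So value = 19

Answer: 19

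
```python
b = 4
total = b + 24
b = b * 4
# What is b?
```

Trace:
`b = 4` → b = 4
`total = b + 24` → total = 28
`b = b * 4` → b = 16
So b = 16

Answer: 16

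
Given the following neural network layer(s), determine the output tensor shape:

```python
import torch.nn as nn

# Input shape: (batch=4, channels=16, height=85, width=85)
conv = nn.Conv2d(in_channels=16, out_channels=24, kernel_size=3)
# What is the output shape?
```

Input: (4, 16, 85, 85) -> Output: (4, 24, 83, 83)

Answer: (4, 24, 83, 83)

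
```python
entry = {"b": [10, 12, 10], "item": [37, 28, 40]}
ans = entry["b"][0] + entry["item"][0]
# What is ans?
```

Trace:
`entry = {"b": [10, 12, 10], "item": [37, 28, 40]}` → entry = {'b': [10, 12, 10], 'item': [37, 28, 40]}
`ans = entry["b"][0] + entry["item"][0]` → ans = 47
So ans = 47

Answer: 47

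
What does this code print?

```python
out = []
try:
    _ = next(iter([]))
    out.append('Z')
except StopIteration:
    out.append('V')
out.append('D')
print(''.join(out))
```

Execution trace: 'V' (except StopIteration) → 'D' (after the try/except). Output: VD

Answer: VD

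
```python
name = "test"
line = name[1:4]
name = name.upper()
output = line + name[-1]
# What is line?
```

Trace:
`name = "test"` → name = 'test'
`line = name[1:4]` → line = 'est'
`name = name.upper()` → name = 'TEST'
`output = line + name[-1]` → output = 'estT'
So line = 'est'

Answer: 'est'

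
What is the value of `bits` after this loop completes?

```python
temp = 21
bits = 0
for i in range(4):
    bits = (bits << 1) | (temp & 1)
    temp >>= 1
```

Reverse lowest 4 bits of 21
`bits` takes the values: 0 → 1 → 2 → 5 → 10

Answer: 10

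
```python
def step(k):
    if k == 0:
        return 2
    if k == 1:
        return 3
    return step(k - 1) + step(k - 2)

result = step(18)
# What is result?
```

Build up from base cases: step(0)=2, step(1)=3, step(2)=5, step(3)=8, step(4)=13, step(5)=21, step(6)=34, ..., step(18)=10946

Answer: 10946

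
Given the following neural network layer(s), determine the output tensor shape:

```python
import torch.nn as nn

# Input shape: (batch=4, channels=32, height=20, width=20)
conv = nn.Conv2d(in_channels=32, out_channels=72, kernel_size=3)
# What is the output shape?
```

Input: (4, 32, 20, 20) -> Output: (4, 72, 18, 18)

Answer: (4, 72, 18, 18)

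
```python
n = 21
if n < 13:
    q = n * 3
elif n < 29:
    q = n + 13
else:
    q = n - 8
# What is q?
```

Trace:
`n = 21` → n = 21
`if n < 13: ...` → n < 13 is False, n < 29 is True → q = 34
So q = 34

Answer: 34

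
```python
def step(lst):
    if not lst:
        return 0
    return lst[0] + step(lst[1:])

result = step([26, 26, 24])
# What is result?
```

26 + 26 + 24 + 0 = 76

Answer: 76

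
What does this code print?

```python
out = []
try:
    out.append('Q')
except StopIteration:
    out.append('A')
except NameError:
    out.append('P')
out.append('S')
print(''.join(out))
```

Execution trace: 'Q' (try body, no exception) → 'S' (after the try/except). Output: QS

Answer: QS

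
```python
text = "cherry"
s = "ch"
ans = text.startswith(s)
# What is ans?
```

Trace:
`text = "cherry"` → text = 'cherry'
`s = "ch"` → s = 'ch'
`ans = text.startswith(s)` → ans = True
So ans = True

Answer: True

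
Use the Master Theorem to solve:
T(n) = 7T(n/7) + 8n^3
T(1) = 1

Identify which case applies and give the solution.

a=7, b=7, f(n)=8n^3. log_7(7) = 1. Since c=3 > 1 and the regularity condition holds (7(n/7)^3 = (7/7^3)n^3 with 7/7^3 < 1), Case 3 applies: T(n) = Θ(f(n)) = O(n^3).

Answer: O(n^3) - Case 3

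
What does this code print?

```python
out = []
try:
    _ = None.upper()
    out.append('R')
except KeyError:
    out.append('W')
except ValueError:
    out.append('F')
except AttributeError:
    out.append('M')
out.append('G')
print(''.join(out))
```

Execution trace: 'M' (except AttributeError) → 'G' (after the try/except). Output: MG

Answer: MG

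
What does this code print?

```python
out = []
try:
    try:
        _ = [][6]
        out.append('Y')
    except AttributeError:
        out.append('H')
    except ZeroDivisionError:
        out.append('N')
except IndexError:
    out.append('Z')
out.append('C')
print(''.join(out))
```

Execution trace: 'Z' (outer except IndexError) → 'C' (after the try/except). Output: ZC

Answer: ZC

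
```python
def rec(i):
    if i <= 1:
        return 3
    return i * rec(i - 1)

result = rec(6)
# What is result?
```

rec(6) = 6 * 5 * 4 * 3 * 2 * 3 = 2160

Answer: 2160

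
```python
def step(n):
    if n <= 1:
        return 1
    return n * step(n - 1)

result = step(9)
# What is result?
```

step(9) = 9 * 8 * 7 * 6 * 5 * 4 * 3 * 2 * 1 = 362880

Answer: 362880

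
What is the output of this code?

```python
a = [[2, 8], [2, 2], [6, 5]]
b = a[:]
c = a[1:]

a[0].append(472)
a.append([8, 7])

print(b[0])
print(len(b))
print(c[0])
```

Key concept: slice with nested mutation.
Step by step:
`a = [[2, 8], [2, 2], [6, 5]]` → a = [[2, 8], [2, 2], [6, 5]]
`b = a[:]` → b = [[2, 8], [2, 2], [6, 5]]
`c = a[1:]` → c = [[2, 2], [6, 5]]
`a[0].append(472)` → a = [[2, 8, 472], [2, 2], [6, 5]]; b = [[2, 8, 472], [2, 2], [6, 5]]
`a.append([8, 7])` → a = [[2, 8, 472], [2, 2], [6, 5], [8, 7]]
`print(b[0])` → prints [2, 8, 472]
`print(len(b))` → prints 3
`print(c[0])` → prints [2, 2]

Answer:
[2, 8, 472]
3
[2, 2]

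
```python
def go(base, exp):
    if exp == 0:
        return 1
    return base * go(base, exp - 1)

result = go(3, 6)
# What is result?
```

go(3, 6) = 3 * 3 * 3 * 3 * 3 * 3 = 729

Answer: 729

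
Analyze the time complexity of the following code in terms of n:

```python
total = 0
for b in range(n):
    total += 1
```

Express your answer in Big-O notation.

Each loop level contributes: n. Multiplying the contributions gives O(n).

Answer: O(n)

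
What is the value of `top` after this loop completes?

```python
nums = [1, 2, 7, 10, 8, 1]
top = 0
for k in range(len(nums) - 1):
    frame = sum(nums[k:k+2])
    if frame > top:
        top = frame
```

Max sum of 2-element window in [1, 2, 7, 10, 8, 1]
`top` takes the values: 0 → 3 → 9 → 17 → 18

Answer: 18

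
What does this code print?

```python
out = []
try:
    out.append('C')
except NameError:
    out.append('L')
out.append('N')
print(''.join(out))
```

Execution trace: 'C' (try body, no exception) → 'N' (after the try/except). Output: CN

Answer: CN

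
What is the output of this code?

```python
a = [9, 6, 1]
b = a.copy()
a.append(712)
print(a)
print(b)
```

Key concept: list.copy() creates independent copy.
Step by step:
`a = [9, 6, 1]` → a = [9, 6, 1]
`b = a.copy()` → b = [9, 6, 1]
`a.append(712)` → a = [9, 6, 1, 712]
`print(a)` → prints [9, 6, 1, 712]
`print(b)` → prints [9, 6, 1]

Answer:
[9, 6, 1, 712]
[9, 6, 1]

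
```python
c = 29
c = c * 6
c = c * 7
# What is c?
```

Trace:
`c = 29` → c = 29
`c = c * 6` → c = 174
`c = c * 7` → c = 1218
So c = 1218

Answer: 1218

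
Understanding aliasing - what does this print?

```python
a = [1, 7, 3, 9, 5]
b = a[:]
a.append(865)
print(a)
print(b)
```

Key concept: slice [:] creates copy.
Step by step:
`a = [1, 7, 3, 9, 5]` → a = [1, 7, 3, 9, 5]
`b = a[:]` → b = [1, 7, 3, 9, 5]
`a.append(865)` → a = [1, 7, 3, 9, 5, 865]
`print(a)` → prints [1, 7, 3, 9, 5, 865]
`print(b)` → prints [1, 7, 3, 9, 5]

Answer:
[1, 7, 3, 9, 5, 865]
[1, 7, 3, 9, 5]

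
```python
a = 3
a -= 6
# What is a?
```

Trace:
`a = 3` → a = 3
`a -= 6` → a = -3
So a = -3

Answer: -3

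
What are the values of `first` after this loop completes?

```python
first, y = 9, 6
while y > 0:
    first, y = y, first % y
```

GCD of 9 and 6
`first` takes the values: 9 → 6 → 3

Answer: 3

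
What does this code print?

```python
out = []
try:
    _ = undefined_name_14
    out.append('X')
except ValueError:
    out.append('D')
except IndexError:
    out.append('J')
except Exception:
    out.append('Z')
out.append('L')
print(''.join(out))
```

Execution trace: 'Z' (except Exception) → 'L' (after the try/except). Output: ZL

Answer: ZL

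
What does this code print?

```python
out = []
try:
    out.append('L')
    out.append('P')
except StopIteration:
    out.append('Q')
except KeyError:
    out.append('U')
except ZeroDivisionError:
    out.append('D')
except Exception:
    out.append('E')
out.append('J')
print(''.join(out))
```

Execution trace: 'L' (try body) → 'P' (try body, no exception) → 'J' (after the try/except). Output: LPJ

Answer: LPJ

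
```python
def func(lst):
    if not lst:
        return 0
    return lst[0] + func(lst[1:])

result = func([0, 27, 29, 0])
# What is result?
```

0 + 27 + 29 + 0 + 0 = 56

Answer: 56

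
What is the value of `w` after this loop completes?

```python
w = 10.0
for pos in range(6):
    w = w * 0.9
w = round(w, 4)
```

Exponential decay: 10.0 * 0.9^6
`w` takes the values: 10.0 → 9.0 → 8.1 → 7.29 → 6.561 → 5.9049 → 5.31441 → 5.3144

Answer: 5.3144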